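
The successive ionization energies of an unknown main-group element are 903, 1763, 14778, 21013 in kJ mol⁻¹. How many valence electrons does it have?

Look for the largest jump between consecutive ionization energies: IE3/IE2 ≈ 8.4, far larger than any earlier ratio.
That jump marks the point where a core electron is being removed. So the atom has 2 valence electrons.

2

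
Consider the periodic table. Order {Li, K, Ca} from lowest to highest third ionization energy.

K < Ca < Li

The third ionization energy removes an electron from the +2 ion. For each element: Li²⁺ is already 1 electron into the core; K²⁺ is already 1 electron into the core; Ca²⁺ is the bare [Ar] core.
All of these are removing an electron from a noble-gas core or deeper; the smaller core (lower principal quantum number) is held far more tightly, and within a period the higher nuclear charge binds the same core more tightly.
The numbers (kJ/mol): Li 11815, K 4420, Ca 4912.
So the third ionization energies run K < Ca < Li.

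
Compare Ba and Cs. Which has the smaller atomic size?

Ba

Across a period the added protons contract the valence shell; down a group each new principal shell makes the atom larger.
All lie in period 6, so atomic radius increases right to left.
So Ba has the smaller atomic size (Ba < Cs).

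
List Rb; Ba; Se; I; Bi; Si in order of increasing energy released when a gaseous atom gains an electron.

Ba < Rb < Bi < Si < Se < I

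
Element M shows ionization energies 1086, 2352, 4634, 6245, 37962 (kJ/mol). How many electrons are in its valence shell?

Look for the largest jump between consecutive ionization energies: IE5/IE4 ≈ 6.1, far larger than any earlier ratio.
That jump marks the point where a core electron is being removed. So the atom has 4 valence electrons.

4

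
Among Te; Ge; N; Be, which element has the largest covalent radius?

Te

Be is in period 2, group 2; N is in period 2, group 15; Ge is in period 4, group 14; Te is in period 5, group 16.
Atomic radius shrinks across a period as nuclear charge pulls the same shell inward, and grows down a group as new shells are added.
These span different periods and groups, so the two trends combine.
Be > N: Be lies to the left of N in period 2, so the across-period effect alone puts Be larger.
Ge > Be: period and group pull opposite ways; the down-group shift dominates (121 vs 102 pm).
Te > Ge: period and group pull opposite ways; the down-group shift dominates (136 vs 121 pm).
Tabulated atomic radius (pm): Be 102, N 71, Ge 121, Te 136.
The largest covalent radius among these belongs to Te.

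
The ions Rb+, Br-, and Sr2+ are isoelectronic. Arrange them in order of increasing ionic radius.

All of these have 36 electrons, so size is governed by nuclear charge alone: the more protons, the stronger the pull on the same electron cloud, and the smaller the ion.
Nuclear charges: Sr2+ (Z=38), Rb+ (Z=37), Br- (Z=35).
Smallest to largest: Sr2+ < Rb+ < Br-.

Sr2+ < Rb+ < Br-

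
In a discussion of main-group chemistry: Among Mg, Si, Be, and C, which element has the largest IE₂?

Consider each +1 ion: Mg⁺ still has 1 valence electron; Si⁺ still has 3 valence electrons; Be⁺ still has 1 valence electron; C⁺ still has 3 valence electrons.
All are still removing valence electrons, so compare the +1 ions as you would atoms: IE_2 generally rises across a period (higher Z_eff) and falls down a group (larger shell), subject to the usual subshell exceptions.
Valence configurations: Mg⁺ [Ne]3s¹, Si⁺ [Ne]3s²3p¹, Be⁺ [He]2s¹, C⁺ [He]2s²2p¹.
The numbers (kJ/mol): Mg 1451, Si 1577, Be 1757, C 2353.
Hence IE_2: Mg < Si < Be < C.

C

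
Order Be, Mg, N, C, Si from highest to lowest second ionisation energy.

N, C, Be, Si, Mg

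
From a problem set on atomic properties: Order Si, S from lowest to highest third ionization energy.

Si < S

Consider each +2 ion: Si²⁺ still has 2 valence electrons; S²⁺ still has 4 valence electrons.
All are still removing valence electrons, so compare the +2 ions as you would atoms: IE_3 generally rises across a period (higher Z_eff) and falls down a group (larger shell), subject to the usual subshell exceptions.
Valence configurations: Si²⁺ [Ne]3s², S²⁺ [Ne]3s²3p².
Approximate IE_3 values (kJ/mol): Si 3232, S 3357.
Overall IE_3 order: Si < S.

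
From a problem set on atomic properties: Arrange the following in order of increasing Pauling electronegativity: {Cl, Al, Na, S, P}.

Smaller atoms with higher effective nuclear charge are more electronegative.
All lie in period 3, so electronegativity increases left to right.
So from lowest to highest: Na < Al < P < S < Cl.

Na < Al < P < S < Cl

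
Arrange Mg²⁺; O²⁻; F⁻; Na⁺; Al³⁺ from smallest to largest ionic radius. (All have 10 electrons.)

All of these have 10 electrons, so size is governed by nuclear charge alone: the more protons, the stronger the pull on the same electron cloud, and the smaller the ion.
Nuclear charges: Al³⁺ (Z=13), Mg²⁺ (Z=12), Na⁺ (Z=11), F⁻ (Z=9), O²⁻ (Z=8).
Smallest to largest: Al³⁺ < Mg²⁺ < Na⁺ < F⁻ < O²⁻.

Al³⁺ < Mg²⁺ < Na⁺ < F⁻ < O²⁻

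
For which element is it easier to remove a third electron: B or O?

The third ionization energy removes an electron from the +2 ion. For each element: B²⁺ still has 1 valence electron; O²⁺ still has 4 valence electrons.
All are still removing valence electrons, so compare the +2 ions as you would atoms: IE_3 generally rises across a period (higher Z_eff) and falls down a group (larger shell), subject to the usual subshell exceptions.
Valence configurations: B²⁺ [He]2s¹, O²⁺ [He]2s²2p².
The numbers (kJ/mol): B 3660, O 5300.
Putting it together, IE_3: B < O.

B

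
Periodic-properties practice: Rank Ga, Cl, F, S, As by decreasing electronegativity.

F is in period 2, group 17; S is in period 3, group 16; Cl is in period 3, group 17; Ga is in period 4, group 13; As is in period 4, group 15.
Atoms toward the upper right of the periodic table pull bonding electrons most strongly.
These span different periods and groups, so the two trends combine.
As > Ga: As lies to the right of Ga in period 4, so the across-period effect alone puts As higher.
S > As: both effects reinforce here, so S is clearly the higher of the two.
Cl > S: Cl lies to the right of S in period 3, so the across-period effect alone puts Cl higher.
F > Cl: they share group 17; the group trend gives F the larger value.
Tabulated electronegativity (Pauling): F 3.98, S 2.58, Cl 3.16, Ga 1.81, As 2.18.
So from highest to lowest: F > Cl > S > As > Ga.

F > Cl > S > As > Ga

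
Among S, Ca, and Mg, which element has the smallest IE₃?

The third ionization energy removes an electron from the +2 ion. For each element: S²⁺ still has 4 valence electrons; Ca²⁺ is the bare [Ar] core; Mg²⁺ is the bare [Ne] core.
Core electrons are held far more tightly than valence electrons, so Ca and Mg top the IE_3 order.
Tabulated IE_3 (kJ/mol): S 3357, Ca 4912, Mg 7733.
Putting it together, IE_3: S < Ca < Mg.

S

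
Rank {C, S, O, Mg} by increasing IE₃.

S < C < O < Mg

IE_3 is the cost of taking one more electron from the +2 cation: C²⁺ still has 2 valence electrons; S²⁺ still has 4 valence electrons; O²⁺ still has 4 valence electrons; Mg²⁺ is the bare [Ne] core.
Pulling an electron out of a noble-gas core costs far more than removing a remaining valence electron, so Mg sits at the high end of IE_3.
Valence configurations: C²⁺ [He]2s², S²⁺ [Ne]3s²3p², O²⁺ [He]2s²2p².
Approximate IE_3 values (kJ/mol): C 4620, S 3357, O 5300, Mg 7733.
Overall IE_3 order: S < C < O < Mg.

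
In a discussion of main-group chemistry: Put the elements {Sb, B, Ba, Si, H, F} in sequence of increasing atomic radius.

H < F < B < Si < Sb < Ba

H is in period 1, group 1; B is in period 2, group 13; F is in period 2, group 17; Si is in period 3, group 14; Sb is in period 5, group 15; Ba is in period 6, group 2.
Moving right in a period, electrons are added to the same shell under a stronger nuclear pull, so atoms get smaller; moving down, a new shell is opened and atoms get larger.
Here both period and group differ, so the two effects have to be weighed against each other.
F > H: period and group pull opposite ways; the down-group shift dominates (64 vs 32 pm).
B > F: both are in period 2; the period trend gives B the larger value.
Si > B: period and group pull opposite ways; the down-group shift dominates (116 vs 85 pm).
Sb > Si: the two effects oppose for this pair; the down-group effect wins (140 vs 116 pm).
Ba > Sb: relative to Sb, both the across-period and down-group shifts push Ba's atomic radius up.
Tabulated atomic radius (pm): H 32, B 85, F 64, Si 116, Sb 140, Ba 196.
So from smallest to largest: H < F < B < Si < Sb < Ba.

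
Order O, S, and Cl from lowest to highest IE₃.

S < Cl < O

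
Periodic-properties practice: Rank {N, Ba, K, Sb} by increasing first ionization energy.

K, Ba, Sb, N

N is in period 2, group 15; K is in period 4, group 1; Sb is in period 5, group 15; Ba is in period 6, group 2.
First ionization energy rises across a period (greater Z_eff holds electrons more tightly) and falls down a group (valence electrons are farther from the nucleus).
These span different periods and groups, so the two trends combine.
Ba > K: the two effects oppose for this pair; the across-period effect wins (503 vs 419 kJ/mol).
Sb > Ba: both effects reinforce here, so Sb is clearly the higher of the two.
N > Sb: N sits above Sb in group 15, so the down-group effect alone puts N higher.
Approximate values (kJ/mol): N 1402, K 419, Sb 831, Ba 503.
So from lowest to highest: K < Ba < Sb < N.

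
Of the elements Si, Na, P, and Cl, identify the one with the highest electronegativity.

Cl

Na is in period 3, group 1; Si is in period 3, group 14; P is in period 3, group 15; Cl is in period 3, group 17.
EN rises left→right (higher Z_eff, smaller atoms) and falls top→bottom (larger, more shielded atoms).
All lie in period 3, so electronegativity increases left to right.
The highest electronegativity among these belongs to Cl.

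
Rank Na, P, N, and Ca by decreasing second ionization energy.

Na, N, P, Ca

IE_2 is the cost of taking one more electron from the +1 cation: Na⁺ is the bare [Ne] core; P⁺ still has 4 valence electrons; N⁺ still has 4 valence electrons; Ca⁺ still has 1 valence electron.
Breaking into a closed-shell core is much more expensive than removing a leftover valence electron — Na has the largest IE_2 here.
Valence configurations: P⁺ [Ne]3s²3p², N⁺ [He]2s²2p², Ca⁺ [Ar]4s¹.
The numbers (kJ/mol): Na 4562, P 1907, N 2856, Ca 1145.
Putting it together, IE_2: Ca < P < N < Na.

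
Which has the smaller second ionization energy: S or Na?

Consider each +1 ion: S⁺ still has 5 valence electrons; Na⁺ is the bare [Ne] core.
Pulling an electron out of a noble-gas core costs far more than removing a remaining valence electron, so Na sits at the high end of IE_2.
Approximate IE_2 values (kJ/mol): S 2252, Na 4562.
So the second ionization energies run S < Na.

S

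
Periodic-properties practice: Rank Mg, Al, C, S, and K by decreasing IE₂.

K > C > S > Al > Mg

Consider each +1 ion: Mg⁺ still has 1 valence electron; Al⁺ still has 2 valence electrons; C⁺ still has 3 valence electrons; S⁺ still has 5 valence electrons; K⁺ is the bare [Ar] core.
Breaking into a closed-shell core is much more expensive than removing a leftover valence electron — K has the largest IE_2 here.
Valence configurations: Mg⁺ [Ne]3s¹, Al⁺ [Ne]3s², C⁺ [He]2s²2p¹, S⁺ [Ne]3s²3p³.
Approximate IE_2 values (kJ/mol): Mg 1451, Al 1817, C 2353, S 2252, K 3052.
Putting it together, IE_2: Mg < Al < S < C < K.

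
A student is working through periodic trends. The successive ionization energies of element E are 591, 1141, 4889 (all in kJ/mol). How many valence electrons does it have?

Look for the largest jump between consecutive ionization energies: IE3/IE2 ≈ 4.3, far larger than any earlier ratio.
That jump marks the point where a core electron is being removed. So the atom has 2 valence electrons.

2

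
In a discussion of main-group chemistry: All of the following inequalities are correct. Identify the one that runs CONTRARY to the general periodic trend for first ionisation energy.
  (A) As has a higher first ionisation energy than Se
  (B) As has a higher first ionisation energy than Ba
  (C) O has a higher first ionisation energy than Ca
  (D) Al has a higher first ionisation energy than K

(A)

The general trend: first ionisation energy increases across a period and decreases down a group.
(A) As (period 4, group 15) vs Se (period 4, group 16): the stated order contradicts the simple trend.
(B) As (period 4, group 15) vs Ba (period 6, group 2): the stated order agrees with the simple trend.
(C) O (period 2, group 16) vs Ca (period 4, group 2): the stated order agrees with the simple trend.
(D) Al (period 3, group 13) vs K (period 4, group 1): the stated order agrees with the simple trend.
The exception is (A): Se (4p⁴) ionizes more easily than half-filled As (4p³).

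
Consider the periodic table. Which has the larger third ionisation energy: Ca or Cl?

Ca

After 2 electrons have been removed, what remains? Ca²⁺ is the bare [Ar] core; Cl²⁺ still has 5 valence electrons.
Pulling an electron out of a noble-gas core costs far more than removing a remaining valence electron, so Ca sits at the high end of IE_3.
Tabulated IE_3 (kJ/mol): Ca 4912, Cl 3822.
Putting it together, IE_3: Cl < Ca.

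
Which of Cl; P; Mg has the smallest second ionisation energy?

Mg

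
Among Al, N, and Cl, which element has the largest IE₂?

After 1 electron has been removed, what remains? Al⁺ still has 2 valence electrons; N⁺ still has 4 valence electrons; Cl⁺ still has 6 valence electrons.
All are still removing valence electrons, so compare the +1 ions as you would atoms: IE_2 generally rises across a period (higher Z_eff) and falls down a group (larger shell), subject to the usual subshell exceptions.
Valence configurations: Al⁺ [Ne]3s², N⁺ [He]2s²2p², Cl⁺ [Ne]3s²3p⁴.
Approximate IE_2 values (kJ/mol): Al 1817, N 2856, Cl 2298.
Hence IE_2: Al < Cl < N.

N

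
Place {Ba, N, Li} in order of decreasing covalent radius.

Ba, Li, N

Radius decreases left→right (rising Z_eff, same n) and increases top→bottom (higher n).
These span different periods and groups, so the two trends combine.
Li > N: Li lies to the left of N in period 2, so the across-period effect alone puts Li larger.
Ba > Li: period and group pull opposite ways; the down-group shift dominates (196 vs 133 pm).
For reference (pm): Li 133, N 71, Ba 196.
So from largest to smallest: Ba > Li > N.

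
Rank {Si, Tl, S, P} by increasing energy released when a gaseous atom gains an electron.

Atoms with high Z_eff and room in the valence shell (especially the halogens) have the most exothermic electron affinities.
These span different periods and groups, so the two trends combine.
P > Tl: relative to Tl, both the across-period and down-group shifts push P's electron affinity up.
Si > P: this pair runs against the simple trend — see the exception note.
S > Si: S lies to the right of Si in period 3, so the across-period effect alone puts S higher.
Note the exception: Si has a higher electron affinity than P, contrary to the simple trend — adding an electron to P's half-filled 3p³ is unfavourable, so Si (3p²) has the more exothermic EA.
Approximate values (kJ/mol): Si 134, P 72, S 200, Tl 19.
So from lowest to highest: Tl < P < Si < S.

Tl < P < Si < S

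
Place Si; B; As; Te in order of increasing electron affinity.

B, As, Si, Te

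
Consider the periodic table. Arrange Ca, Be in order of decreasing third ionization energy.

Consider each +2 ion: Ca²⁺ is the bare [Ar] core; Be²⁺ is the bare [He] core.
All of these are removing an electron from a noble-gas core or deeper; the smaller core (lower principal quantum number) is held far more tightly, and within a period the higher nuclear charge binds the same core more tightly.
The numbers (kJ/mol): Ca 4912, Be 14849.
Hence IE_3: Ca < Be.

Be > Ca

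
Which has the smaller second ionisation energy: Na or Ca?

The second ionization energy removes an electron from the +1 ion. For each element: Na⁺ is the bare [Ne] core; Ca⁺ still has 1 valence electron.
Pulling an electron out of a noble-gas core costs far more than removing a remaining valence electron, so Na sits at the high end of IE_2.
The numbers (kJ/mol): Na 4562, Ca 1145.
Overall IE_2 order: Ca < Na.

Ca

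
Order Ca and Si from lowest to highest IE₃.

Si < Ca

Consider each +2 ion: Ca²⁺ is the bare [Ar] core; Si²⁺ still has 2 valence electrons.
Core electrons are held far more tightly than valence electrons, so Ca tops the IE_3 order.
Approximate IE_3 values (kJ/mol): Ca 4912, Si 3232.
Putting it together, IE_3: Si < Ca.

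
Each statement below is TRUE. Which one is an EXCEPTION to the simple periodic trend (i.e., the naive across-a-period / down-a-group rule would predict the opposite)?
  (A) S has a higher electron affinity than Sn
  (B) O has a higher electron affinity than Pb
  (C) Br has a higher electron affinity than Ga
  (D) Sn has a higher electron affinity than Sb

The general trend: electron affinity increases across a period and decreases down a group.
(A) S (period 3, group 16) vs Sn (period 5, group 14): the stated order agrees with the simple trend.
(B) O (period 2, group 16) vs Pb (period 6, group 14): the stated order agrees with the simple trend.
(C) Br (period 4, group 17) vs Ga (period 4, group 13): the stated order agrees with the simple trend.
(D) Sn (period 5, group 14) vs Sb (period 5, group 15): the stated order contradicts the simple trend.
The exception is (D): adding an electron to Sb's half-filled 5p³ is unfavourable, so Sn has the more exothermic EA.

(D)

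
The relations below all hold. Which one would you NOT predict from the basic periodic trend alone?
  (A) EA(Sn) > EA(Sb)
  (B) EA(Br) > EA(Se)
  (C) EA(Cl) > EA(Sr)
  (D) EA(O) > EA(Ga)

The general trend: electron affinity increases across a period and decreases down a group.
(A) Sn (period 5, group 14) vs Sb (period 5, group 15): the stated order contradicts the simple trend.
(B) Br (period 4, group 17) vs Se (period 4, group 16): the stated order agrees with the simple trend.
(C) Cl (period 3, group 17) vs Sr (period 5, group 2): the stated order agrees with the simple trend.
(D) O (period 2, group 16) vs Ga (period 4, group 13): the stated order agrees with the simple trend.
The exception is (A): adding an electron to Sb's half-filled 5p³ is unfavourable, so Sn has the more exothermic EA.

(A)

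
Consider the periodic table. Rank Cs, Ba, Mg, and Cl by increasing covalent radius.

Cl < Mg < Ba < Cs

Mg is in period 3, group 2; Cl is in period 3, group 17; Cs is in period 6, group 1; Ba is in period 6, group 2.
Across a period the added protons contract the valence shell; down a group each new principal shell makes the atom larger.
Neither a single period nor a single group — weigh both effects.
Mg > Cl: both are in period 3; the period trend gives Mg the larger value.
Ba > Mg: Ba sits below Mg in group 2, so the down-group effect alone puts Ba larger.
Cs > Ba: Cs lies to the left of Ba in period 6, so the across-period effect alone puts Cs larger.
Tabulated atomic radius (pm): Mg 139, Cl 99, Cs 232, Ba 196.
So from smallest to largest: Cl < Mg < Ba < Cs.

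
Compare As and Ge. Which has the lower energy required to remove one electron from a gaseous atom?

Ge

Ge is in period 4, group 14; As is in period 4, group 15.
Across a period the outer electron is held more tightly (higher IE₁); down a group it sits in a higher shell, more shielded, and comes off more easily.
All lie in period 4, so first ionization energy increases left to right.
So Ge has the lower energy required to remove one electron from a gaseous atom (Ge < As).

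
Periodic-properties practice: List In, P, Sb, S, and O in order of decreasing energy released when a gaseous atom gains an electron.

O is in period 2, group 16; P is in period 3, group 15; S is in period 3, group 16; In is in period 5, group 13; Sb is in period 5, group 15.
Adding an electron releases more energy for atoms nearer the top right (short of the noble gases).
These span different periods and groups, so the two trends combine.
P > In: both effects reinforce here, so P is clearly the higher of the two.
Sb > P: this pair runs against the simple trend — see the exception note.
O > Sb: relative to Sb, both the across-period and down-group shifts push O's electron affinity up.
S > O: this pair runs against the simple trend — see the exception note.
Note the exception: Sb has a higher electron affinity than P, contrary to the simple trend — both are half-filled np³, but the pairing/repulsion penalty for the added electron shrinks as the p orbitals become larger and more diffuse down the group, and for Sb that outweighs the weaker nuclear attraction.
Note the exception: S has a higher electron affinity than O, contrary to the simple trend — the compact 2p subshell of O repels the added electron more than S's larger 3p does.
For reference (kJ/mol): O 141, P 72, S 200, In 29, Sb 103.
So from highest to lowest: S > O > Sb > P > In.

S > O > Sb > P > In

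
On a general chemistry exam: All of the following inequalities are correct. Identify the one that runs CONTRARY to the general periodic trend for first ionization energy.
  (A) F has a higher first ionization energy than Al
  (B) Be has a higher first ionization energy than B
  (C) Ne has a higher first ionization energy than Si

(B)

The general trend: first ionization energy increases across a period and decreases down a group.
(A) F (period 2, group 17) vs Al (period 3, group 13): the stated order agrees with the simple trend.
(B) Be (period 2, group 2) vs B (period 2, group 13): the stated order contradicts the simple trend.
(C) Ne (period 2, group 18) vs Si (period 3, group 14): the stated order agrees with the simple trend.
The exception is (B): removing B's lone 2p electron is easier than breaking Be's filled 2s².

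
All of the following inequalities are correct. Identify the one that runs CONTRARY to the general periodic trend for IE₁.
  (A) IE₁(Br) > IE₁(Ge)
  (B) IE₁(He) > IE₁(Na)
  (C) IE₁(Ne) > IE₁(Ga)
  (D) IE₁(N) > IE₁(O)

(D)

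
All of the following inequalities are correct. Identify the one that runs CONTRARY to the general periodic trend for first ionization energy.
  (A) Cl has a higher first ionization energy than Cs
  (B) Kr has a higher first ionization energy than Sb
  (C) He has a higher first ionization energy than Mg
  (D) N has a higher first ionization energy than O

(D)

The general trend: first ionization energy increases across a period and decreases down a group.
(A) Cl (period 3, group 17) vs Cs (period 6, group 1): the stated order agrees with the simple trend.
(B) Kr (period 4, group 18) vs Sb (period 5, group 15): the stated order agrees with the simple trend.
(C) He (period 1, group 18) vs Mg (period 3, group 2): the stated order agrees with the simple trend.
(D) N (period 2, group 15) vs O (period 2, group 16): the stated order contradicts the simple trend.
The exception is (D): pairing an electron in O's 2p⁴ costs repulsion energy, so O ionizes more easily than half-filled N (2p³).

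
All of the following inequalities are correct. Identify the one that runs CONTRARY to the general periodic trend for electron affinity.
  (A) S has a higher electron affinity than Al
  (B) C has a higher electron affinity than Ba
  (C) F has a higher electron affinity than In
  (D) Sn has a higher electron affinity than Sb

The general trend: electron affinity increases across a period and decreases down a group.
(A) S (period 3, group 16) vs Al (period 3, group 13): the stated order agrees with the simple trend.
(B) C (period 2, group 14) vs Ba (period 6, group 2): the stated order agrees with the simple trend.
(C) F (period 2, group 17) vs In (period 5, group 13): the stated order agrees with the simple trend.
(D) Sn (period 5, group 14) vs Sb (period 5, group 15): the stated order contradicts the simple trend.
The exception is (D): adding an electron to Sb's half-filled 5p³ is unfavourable, so Sn has the more exothermic EA.

(D)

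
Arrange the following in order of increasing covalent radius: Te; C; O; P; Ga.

O < C < P < Ga < Te

C is in period 2, group 14; O is in period 2, group 16; P is in period 3, group 15; Ga is in period 4, group 13; Te is in period 5, group 16.
Atomic radius shrinks across a period as nuclear charge pulls the same shell inward, and grows down a group as new shells are added.
These span different periods and groups, so the two trends combine.
C > O: C lies to the left of O in period 2, so the across-period effect alone puts C larger.
P > C: period and group pull opposite ways; the down-group shift dominates (111 vs 75 pm).
Ga > P: relative to P, both the across-period and down-group shifts push Ga's atomic radius up.
Te > Ga: period and group pull opposite ways; the down-group shift dominates (136 vs 124 pm).
Approximate values (pm): C 75, O 63, P 111, Ga 124, Te 136.
So from smallest to largest: O < C < P < Ga < Te.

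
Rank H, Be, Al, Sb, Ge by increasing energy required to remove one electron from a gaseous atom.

Across a period the outer electron is held more tightly (higher IE₁); down a group it sits in a higher shell, more shielded, and comes off more easily.
A diagonal step moves right (one effect) and down (the opposite effect) at once.
Ge > Al: the two effects oppose for this pair; the across-period effect wins (762 vs 578 kJ/mol).
Sb > Ge: period and group pull opposite ways; the across-period shift dominates (831 vs 762 kJ/mol).
Be > Sb: the two effects oppose for this pair; the down-group effect wins (900 vs 831 kJ/mol).
H > Be: period and group pull opposite ways; the down-group shift dominates (1312 vs 900 kJ/mol).
Tabulated first ionization energy (kJ/mol): H 1312, Be 900, Al 578, Ge 762, Sb 831.
So from lowest to highest: Al < Ge < Sb < Be < H.

Al < Ge < Sb < Be < H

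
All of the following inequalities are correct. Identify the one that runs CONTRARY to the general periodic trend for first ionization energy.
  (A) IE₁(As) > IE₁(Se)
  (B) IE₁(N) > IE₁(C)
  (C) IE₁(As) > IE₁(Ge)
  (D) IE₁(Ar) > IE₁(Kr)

The general trend: first ionization energy increases across a period and decreases down a group.
(A) As (period 4, group 15) vs Se (period 4, group 16): the stated order contradicts the simple trend.
(B) N (period 2, group 15) vs C (period 2, group 14): the stated order agrees with the simple trend.
(C) As (period 4, group 15) vs Ge (period 4, group 14): the stated order agrees with the simple trend.
(D) Ar (period 3, group 18) vs Kr (period 4, group 18): the stated order agrees with the simple trend.
The exception is (A): Se (4p⁴) ionizes more easily than half-filled As (4p³).

(A)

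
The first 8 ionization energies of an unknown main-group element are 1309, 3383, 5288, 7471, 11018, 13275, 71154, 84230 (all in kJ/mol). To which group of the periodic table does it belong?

Look for the largest jump between consecutive ionization energies: IE7/IE6 ≈ 5.4, far larger than any earlier ratio.
That jump marks the point where a core electron is being removed. So the atom has 6 valence electrons.
A main-group element with 6 valence electrons is in group 16.

Group 16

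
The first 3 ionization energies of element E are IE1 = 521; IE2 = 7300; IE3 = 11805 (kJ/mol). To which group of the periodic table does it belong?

Group 1

Look for the largest jump between consecutive ionization energies: IE2/IE1 ≈ 14.0, far larger than any earlier ratio.
That jump marks the point where a core electron is being removed. So the atom has 1 valence electron.
A main-group element with 1 valence electron is in group 1.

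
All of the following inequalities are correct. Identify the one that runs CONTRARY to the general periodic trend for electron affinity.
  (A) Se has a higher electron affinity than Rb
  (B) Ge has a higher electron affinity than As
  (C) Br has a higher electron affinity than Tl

The general trend: electron affinity increases across a period and decreases down a group.
(A) Se (period 4, group 16) vs Rb (period 5, group 1): the stated order agrees with the simple trend.
(B) Ge (period 4, group 14) vs As (period 4, group 15): the stated order contradicts the simple trend.
(C) Br (period 4, group 17) vs Tl (period 6, group 13): the stated order agrees with the simple trend.
The exception is (B): adding an electron to As's half-filled 4p³ is unfavourable, so Ge (4p²) has the more exothermic EA.

(B)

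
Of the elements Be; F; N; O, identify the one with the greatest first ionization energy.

F

Be is in period 2, group 2; N is in period 2, group 15; O is in period 2, group 16; F is in period 2, group 17.
First ionization energy rises across a period (greater Z_eff holds electrons more tightly) and falls down a group (valence electrons are farther from the nucleus).
All lie in period 2; the across-period trend (first ionization energy increases left to right) applies, with the exception below.
Note the exception: N has a higher first ionization energy than O, contrary to the simple trend — pairing an electron in O's 2p⁴ costs repulsion energy, so O ionizes more easily than half-filled N (2p³).
Approximate values (kJ/mol): Be 900, N 1402, O 1314, F 1681.
The greatest first ionization energy among these belongs to F.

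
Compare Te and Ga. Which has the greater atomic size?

Moving right in a period, electrons are added to the same shell under a stronger nuclear pull, so atoms get smaller; moving down, a new shell is opened and atoms get larger.
These span different periods and groups, so the two trends combine.
Te > Ga: the two effects oppose for this pair; the down-group effect wins (136 vs 124 pm).
Tabulated atomic radius (pm): Ga 124, Te 136.
So Te has the greater atomic size (Te > Ga).

Te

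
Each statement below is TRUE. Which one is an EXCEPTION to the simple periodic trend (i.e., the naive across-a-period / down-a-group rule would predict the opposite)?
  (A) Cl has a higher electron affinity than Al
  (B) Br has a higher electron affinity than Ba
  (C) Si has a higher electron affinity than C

(C)

The general trend: electron affinity increases across a period and decreases down a group.
(A) Cl (period 3, group 17) vs Al (period 3, group 13): the stated order agrees with the simple trend.
(B) Br (period 4, group 17) vs Ba (period 6, group 2): the stated order agrees with the simple trend.
(C) Si (period 3, group 14) vs C (period 2, group 14): the stated order contradicts the simple trend.
The exception is (C): Si's larger, more diffuse 3p orbitals accept an added electron slightly more readily than C's compact 2p.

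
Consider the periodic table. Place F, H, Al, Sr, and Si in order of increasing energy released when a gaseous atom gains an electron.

Sr < Al < H < Si < F

H is in period 1, group 1; F is in period 2, group 17; Al is in period 3, group 13; Si is in period 3, group 14; Sr is in period 5, group 2.
Adding an electron releases more energy for atoms nearer the top right (short of the noble gases).
Here both period and group differ, so the two effects have to be weighed against each other.
Al > Sr: relative to Sr, both the across-period and down-group shifts push Al's electron affinity up.
H > Al: period and group pull opposite ways; the down-group shift dominates (73 vs 42 kJ/mol).
Si > H: the two effects oppose for this pair; the across-period effect wins (134 vs 73 kJ/mol).
F > Si: both effects reinforce here, so F is clearly the higher of the two.
For reference (kJ/mol): H 73, F 328, Al 42, Si 134, Sr 5.
So from lowest to highest: Sr < Al < H < Si < F.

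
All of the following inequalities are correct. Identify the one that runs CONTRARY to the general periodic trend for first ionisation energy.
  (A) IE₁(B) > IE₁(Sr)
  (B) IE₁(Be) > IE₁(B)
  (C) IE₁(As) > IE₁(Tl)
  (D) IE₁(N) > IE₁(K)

(B)

The general trend: first ionisation energy increases across a period and decreases down a group.
(A) B (period 2, group 13) vs Sr (period 5, group 2): the stated order agrees with the simple trend.
(B) Be (period 2, group 2) vs B (period 2, group 13): the stated order contradicts the simple trend.
(C) As (period 4, group 15) vs Tl (period 6, group 13): the stated order agrees with the simple trend.
(D) N (period 2, group 15) vs K (period 4, group 1): the stated order agrees with the simple trend.
The exception is (B): removing B's lone 2p electron is easier than breaking Be's filled 2s².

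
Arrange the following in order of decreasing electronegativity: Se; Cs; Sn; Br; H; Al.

Br > Se > H > Sn > Al > Cs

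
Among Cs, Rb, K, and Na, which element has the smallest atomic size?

Na is in period 3, group 1; K is in period 4, group 1; Rb is in period 5, group 1; Cs is in period 6, group 1.
Across a period the added protons contract the valence shell; down a group each new principal shell makes the atom larger.
All are in group 1, so atomic radius increases down the group.
The smallest atomic size among these belongs to Na.

Na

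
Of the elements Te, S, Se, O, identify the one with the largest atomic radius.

Te

O is in period 2, group 16; S is in period 3, group 16; Se is in period 4, group 16; Te is in period 5, group 16.
Radius decreases left→right (rising Z_eff, same n) and increases top→bottom (higher n).
All are in group 16, so atomic radius increases down the group.
The largest atomic radius among these belongs to Te.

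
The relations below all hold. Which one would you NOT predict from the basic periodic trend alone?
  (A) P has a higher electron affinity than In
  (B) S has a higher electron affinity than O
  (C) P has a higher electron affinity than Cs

The general trend: electron affinity increases across a period and decreases down a group.
(A) P (period 3, group 15) vs In (period 5, group 13): the stated order agrees with the simple trend.
(B) S (period 3, group 16) vs O (period 2, group 16): the stated order contradicts the simple trend.
(C) P (period 3, group 15) vs Cs (period 6, group 1): the stated order agrees with the simple trend.
The exception is (B): the compact 2p subshell of O repels the added electron more than S's larger 3p does.

(B)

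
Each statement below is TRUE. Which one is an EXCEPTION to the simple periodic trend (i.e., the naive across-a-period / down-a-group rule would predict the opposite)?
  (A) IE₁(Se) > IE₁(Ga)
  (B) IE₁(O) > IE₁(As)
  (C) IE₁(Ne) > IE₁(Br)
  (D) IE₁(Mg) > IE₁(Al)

The general trend: IE₁ increases across a period and decreases down a group.
(A) Se (period 4, group 16) vs Ga (period 4, group 13): the stated order agrees with the simple trend.
(B) O (period 2, group 16) vs As (period 4, group 15): the stated order agrees with the simple trend.
(C) Ne (period 2, group 18) vs Br (period 4, group 17): the stated order agrees with the simple trend.
(D) Mg (period 3, group 2) vs Al (period 3, group 13): the stated order contradicts the simple trend.
The exception is (D): Al's single 3p electron is easier to remove than one from Mg's filled 3s².

(D)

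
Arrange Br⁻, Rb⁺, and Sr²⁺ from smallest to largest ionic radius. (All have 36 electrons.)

Sr²⁺ < Rb⁺ < Br⁻

All of these have 36 electrons, so size is governed by nuclear charge alone: the more protons, the stronger the pull on the same electron cloud, and the smaller the ion.
Nuclear charges: Sr²⁺ (Z=38), Rb⁺ (Z=37), Br⁻ (Z=35).
Smallest to largest: Sr²⁺ < Rb⁺ < Br⁻.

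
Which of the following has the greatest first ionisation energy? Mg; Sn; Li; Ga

First ionization energy rises across a period (greater Z_eff holds electrons more tightly) and falls down a group (valence electrons are farther from the nucleus).
A diagonal step moves right (one effect) and down (the opposite effect) at once.
Ga > Li: the two effects oppose for this pair; the across-period effect wins (579 vs 520 kJ/mol).
Sn > Ga: period and group pull opposite ways; the across-period shift dominates (709 vs 579 kJ/mol).
Mg > Sn: the two effects oppose for this pair; the down-group effect wins (738 vs 709 kJ/mol).
Tabulated first ionization energy (kJ/mol): Li 520, Mg 738, Ga 579, Sn 709.
The greatest first ionisation energy among these belongs to Mg.

Mg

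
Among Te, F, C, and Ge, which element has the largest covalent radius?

C is in period 2, group 14; F is in period 2, group 17; Ge is in period 4, group 14; Te is in period 5, group 16.
Moving right in a period, electrons are added to the same shell under a stronger nuclear pull, so atoms get smaller; moving down, a new shell is opened and atoms get larger.
Neither a single period nor a single group — weigh both effects.
C > F: both are in period 2; the period trend gives C the larger value.
Ge > C: they share group 14; the group trend gives Ge the larger value.
Te > Ge: the two effects oppose for this pair; the down-group effect wins (136 vs 121 pm).
Tabulated atomic radius (pm): C 75, F 64, Ge 121, Te 136.
The largest covalent radius among these belongs to Te.

Te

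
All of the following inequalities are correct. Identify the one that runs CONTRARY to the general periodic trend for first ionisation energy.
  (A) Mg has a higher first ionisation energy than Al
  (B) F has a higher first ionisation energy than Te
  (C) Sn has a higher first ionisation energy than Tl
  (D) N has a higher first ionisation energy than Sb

The general trend: first ionisation energy increases across a period and decreases down a group.
(A) Mg (period 3, group 2) vs Al (period 3, group 13): the stated order contradicts the simple trend.
(B) F (period 2, group 17) vs Te (period 5, group 16): the stated order agrees with the simple trend.
(C) Sn (period 5, group 14) vs Tl (period 6, group 13): the stated order agrees with the simple trend.
(D) N (period 2, group 15) vs Sb (period 5, group 15): the stated order agrees with the simple trend.
The exception is (A): Al's single 3p electron is easier to remove than one from Mg's filled 3s².

(A)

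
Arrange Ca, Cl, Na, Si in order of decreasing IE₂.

Na > Cl > Si > Ca

The second ionization energy removes an electron from the +1 ion. For each element: Ca⁺ still has 1 valence electron; Cl⁺ still has 6 valence electrons; Na⁺ is the bare [Ne] core; Si⁺ still has 3 valence electrons.
Pulling an electron out of a noble-gas core costs far more than removing a remaining valence electron, so Na sits at the high end of IE_2.
Valence configurations: Ca⁺ [Ar]4s¹, Cl⁺ [Ne]3s²3p⁴, Si⁺ [Ne]3s²3p¹.
The numbers (kJ/mol): Ca 1145, Cl 2298, Na 4562, Si 1577.
Putting it together, IE_2: Ca < Si < Cl < Na.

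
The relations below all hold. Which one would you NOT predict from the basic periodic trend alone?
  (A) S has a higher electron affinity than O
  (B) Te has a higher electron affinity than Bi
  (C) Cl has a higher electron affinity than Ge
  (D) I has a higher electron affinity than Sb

(A)

The general trend: electron affinity increases across a period and decreases down a group.
(A) S (period 3, group 16) vs O (period 2, group 16): the stated order contradicts the simple trend.
(B) Te (period 5, group 16) vs Bi (period 6, group 15): the stated order agrees with the simple trend.
(C) Cl (period 3, group 17) vs Ge (period 4, group 14): the stated order agrees with the simple trend.
(D) I (period 5, group 17) vs Sb (period 5, group 15): the stated order agrees with the simple trend.
The exception is (A): the compact 2p subshell of O repels the added electron more than S's larger 3p does.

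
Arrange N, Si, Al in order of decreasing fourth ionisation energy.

Al > N > Si

After 3 electrons have been removed, what remains? N³⁺ still has 2 valence electrons; Si³⁺ still has 1 valence electron; Al³⁺ is the bare [Ne] core.
Breaking into a closed-shell core is much more expensive than removing a leftover valence electron — Al has the largest IE_4 here.
Valence configurations: N³⁺ [He]2s², Si³⁺ [Ne]3s¹.
The numbers (kJ/mol): N 7475, Si 4356, Al 11577.
Putting it together, IE_4: Si < N < Al.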